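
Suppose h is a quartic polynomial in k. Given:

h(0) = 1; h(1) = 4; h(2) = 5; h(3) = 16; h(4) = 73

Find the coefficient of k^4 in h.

1

Write h(k) = ak^4 + bk³ + ck² + dk + e; the 5 given values yield a linear system in the 5 coefficients.
Solving, h(k) = k^4 - 4k³ + 4k² + 2k + 1.
The coefficient of k^4 is 1.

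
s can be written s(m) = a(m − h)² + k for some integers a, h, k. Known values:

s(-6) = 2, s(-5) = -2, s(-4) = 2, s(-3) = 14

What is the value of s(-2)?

34

First differences -4, 4, 12; second difference 8 = 2a, so a = 4.
Expanding, the m-coefficient is −2ah = -8h; matching it to the data gives h = -5, and then k = -2.
So s(m) = 4(m + 5)² − 2.
s(-2) = 4·3² − 2 = 34.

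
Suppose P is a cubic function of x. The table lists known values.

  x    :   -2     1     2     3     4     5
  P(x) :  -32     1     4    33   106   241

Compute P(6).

456

Write P(x) = ax³ + bx² + cx + d; the 6 given values yield a linear system in the 4 coefficients.
Solving, P(x) = 3x³ - 5x² - 3x + 6.
Then P(6) = 456.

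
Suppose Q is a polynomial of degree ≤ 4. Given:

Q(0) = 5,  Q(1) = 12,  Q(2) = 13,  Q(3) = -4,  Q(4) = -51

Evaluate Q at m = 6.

-283

First differences: 7, 1, -17, -47. Second differences: -6, -18, -30. Third differences: -12, -12.
Level-3 differences are constant, so Q has degree 3.
Fitting a degree-3 polynomial gives Q(m) = -2m³ + 3m² + 6m + 5.
Then Q(6) = -283.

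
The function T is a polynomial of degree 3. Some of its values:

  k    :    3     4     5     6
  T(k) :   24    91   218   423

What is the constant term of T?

Write T(k) = ak³ + bk² + ck + d; the 4 given values yield a linear system in the 4 coefficients.
Solving, T(k) = 3k³ - 6k² - 2k + 3.
The constant term is T(0) = 3.

3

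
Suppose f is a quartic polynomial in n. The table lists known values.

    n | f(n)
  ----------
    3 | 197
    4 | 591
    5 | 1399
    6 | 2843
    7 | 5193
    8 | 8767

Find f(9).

First differences: 394, 808, 1444, 2350, 3574. Second differences: 414, 636, 906, 1224. Third differences: 222, 270, 318. Fourth differences: 48, 48.
Level-4 differences are constant, so f has degree 4.
Extending the table by one column gives the next first difference 5164, so f(9) = 8767 + 5164 = 13931.

13931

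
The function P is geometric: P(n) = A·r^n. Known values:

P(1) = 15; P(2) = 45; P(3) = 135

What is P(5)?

Consecutive ratio: 45/15 = 3, and 135/45 = 3, so r = 3.
Then A·3^1 = 15 gives A = 5, and P(n) = 5·3^n.
P(5) = 5·3^5 = 1215.

1215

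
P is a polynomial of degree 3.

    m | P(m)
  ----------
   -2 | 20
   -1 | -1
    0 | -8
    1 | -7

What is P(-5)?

Write P(m) = am³ + bm² + cm + d; the 4 given values yield a linear system in the 4 coefficients.
Solving, P(m) = -m³ + 4m² - 2m - 8.
Then P(-5) = 227.

227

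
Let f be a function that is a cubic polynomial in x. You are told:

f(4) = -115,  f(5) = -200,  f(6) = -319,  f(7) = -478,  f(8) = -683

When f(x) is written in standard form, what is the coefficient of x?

-6

First differences: -85, -119, -159, -205. Second differences: -34, -40, -46. Third differences: -6, -6.
Level-3 differences are constant, so f has degree 3.
Fitting a degree-3 polynomial gives f(x) = -x³ - 2x² - 6x + 5.
The coefficient of x is -6.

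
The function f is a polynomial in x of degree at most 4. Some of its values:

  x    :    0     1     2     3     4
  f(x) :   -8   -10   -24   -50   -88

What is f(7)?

Write f(x) = ax^4 + bx³ + cx² + dx + e; the 5 given values yield a linear system in the 5 coefficients.
Solving, the top 2 coefficients vanish, and f(x) = -6x² + 4x - 8.
Then f(7) = -274.

-274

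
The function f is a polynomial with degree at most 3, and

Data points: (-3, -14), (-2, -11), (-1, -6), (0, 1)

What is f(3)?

34

Write f(t) = at³ + bt² + ct + d; the 4 given values yield a linear system in the 4 coefficients.
Solving, the leading coefficient vanishes, and f(t) = t² + 8t + 1.
Then f(3) = 34.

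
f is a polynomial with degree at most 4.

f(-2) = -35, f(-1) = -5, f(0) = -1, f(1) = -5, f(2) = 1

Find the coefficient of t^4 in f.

0

Write f(t) = at^4 + bt³ + ct² + dt + e; the 5 given values yield a linear system in the 5 coefficients.
Solving, the leading coefficient vanishes, and f(t) = 3t³ - 4t² - 3t - 1.
The coefficient of t^4 is 0.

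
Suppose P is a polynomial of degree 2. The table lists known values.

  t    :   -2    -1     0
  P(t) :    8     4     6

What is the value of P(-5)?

Write P(t) = at² + bt + c; the 3 given values yield a linear system in the 3 coefficients.
Solving, P(t) = 3t² + 5t + 6.
Then P(-5) = 56.

56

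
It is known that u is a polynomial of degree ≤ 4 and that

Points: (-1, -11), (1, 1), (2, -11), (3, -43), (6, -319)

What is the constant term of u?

-1

Write u(m) = am^4 + bm³ + cm² + dm + e; the 5 given values yield a linear system in the 5 coefficients.
Solving, the leading coefficient vanishes, and u(m) = -m³ - 4m² + 7m - 1.
The constant term is u(0) = -1.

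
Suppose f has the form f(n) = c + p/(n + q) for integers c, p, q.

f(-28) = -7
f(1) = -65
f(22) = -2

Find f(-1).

(f(n) − c)(n + q) = p for each data point; the three points give a linear system in c and q, then p follows.
Solving: c = -5, q = -2, p = 60, so f(n) = -5 + 60/(n − 2).
Then f(-1) = -5 + 60/(-3) = -25.

-25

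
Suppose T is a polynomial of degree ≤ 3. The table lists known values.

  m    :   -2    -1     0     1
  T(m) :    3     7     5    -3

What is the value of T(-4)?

-23

First differences: 4, -2, -8. Second differences: -6, -6.
Level-2 differences are constant, so T has degree 2.
Fitting a degree-2 polynomial gives T(m) = -3m² - 5m + 5.
Then T(-4) = -23.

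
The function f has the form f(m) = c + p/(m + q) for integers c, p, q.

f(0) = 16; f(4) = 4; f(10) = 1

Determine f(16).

(f(m) − c)(m + q) = p for each data point; the three points give a linear system in c and q, then p follows.
Solving: c = -2, q = 2, p = 36, so f(m) = -2 + 36/(m + 2).
Then f(16) = -2 + 36/18 = 0.

0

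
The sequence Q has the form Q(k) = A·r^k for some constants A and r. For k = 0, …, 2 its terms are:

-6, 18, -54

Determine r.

Consecutive ratio: 18/(-6) = -3, and -54/18 = -3, so r = -3.
Then A·(-3)^0 = -6 gives A = -6, and Q(k) = -6·(-3)^k.

-3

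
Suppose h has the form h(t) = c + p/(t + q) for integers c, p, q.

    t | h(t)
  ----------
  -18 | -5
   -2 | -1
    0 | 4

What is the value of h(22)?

-7

(h(t) − c)(t + q) = p for each data point; the three points give a linear system in c and q, then p follows.
Solving: c = -6, q = -2, p = -20, so h(t) = -6 − 20/(t − 2).
Then h(22) = -6 − 20/20 = -7.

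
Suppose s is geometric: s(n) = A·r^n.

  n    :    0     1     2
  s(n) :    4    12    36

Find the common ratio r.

3

Consecutive ratio: 12/4 = 3, and 36/12 = 3, so r = 3.
Then A·3^0 = 4 gives A = 4, and s(n) = 4·3^n.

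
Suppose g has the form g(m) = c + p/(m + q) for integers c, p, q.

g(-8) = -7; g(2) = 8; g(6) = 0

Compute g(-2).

(g(m) − c)(m + q) = p for each data point; the three points give a linear system in c and q, then p follows.
Solving: c = -4, q = 0, p = 24, so g(m) = -4 + 24/(m + 0).
Then g(-2) = -4 + 24/(-2) = -16.

-16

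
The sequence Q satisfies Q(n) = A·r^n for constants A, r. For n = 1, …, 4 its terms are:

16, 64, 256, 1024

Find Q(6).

Consecutive ratio: 64/16 = 4, and 256/64 = 4, so r = 4.
Then A·4^1 = 16 gives A = 4, and Q(n) = 4·4^n.
Q(6) = 4·4^6 = 16384.

16384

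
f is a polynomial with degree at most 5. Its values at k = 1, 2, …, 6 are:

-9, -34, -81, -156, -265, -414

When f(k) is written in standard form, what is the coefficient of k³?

First differences: -25, -47, -75, -109, -149. Second differences: -22, -28, -34, -40. Third differences: -6, -6, -6.
Level-3 differences are constant, so f has degree 3.
Fitting a degree-3 polynomial gives f(k) = -k³ - 5k² - 3k.
The coefficient of k³ is -1.

-1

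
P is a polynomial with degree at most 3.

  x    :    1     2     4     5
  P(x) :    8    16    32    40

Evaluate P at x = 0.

0

Write P(x) = ax³ + bx² + cx + d; the 4 given values yield a linear system in the 4 coefficients.
Solving, the top 2 coefficients vanish, and P(x) = 8x.
Then P(0) = 0.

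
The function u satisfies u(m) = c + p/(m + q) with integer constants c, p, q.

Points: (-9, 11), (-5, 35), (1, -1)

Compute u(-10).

10

(u(m) − c)(m + q) = p for each data point; the three points give a linear system in c and q, then p follows.
Solving: c = 5, q = 4, p = -30, so u(m) = 5 − 30/(m + 4).
Then u(-10) = 5 − 30/(-6) = 10.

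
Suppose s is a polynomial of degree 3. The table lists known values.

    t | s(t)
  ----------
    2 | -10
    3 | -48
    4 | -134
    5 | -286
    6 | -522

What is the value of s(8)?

Write s(t) = at³ + bt² + ct + d; the 5 given values yield a linear system in the 4 coefficients.
Solving, s(t) = -3t³ + 3t² + 4t - 6.
Then s(8) = -1318.

-1318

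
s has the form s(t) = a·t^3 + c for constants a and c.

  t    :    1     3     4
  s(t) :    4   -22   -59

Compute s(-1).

6

From s(1) = 4 and s(3) = -22: 1a + c = 4 and 27a + c = -22.
Subtracting: 26a = -26, so a = -1; then c = 4 − (-1)·1 = 5.
So s(t) = -1t³ + 5, and s(-1) = 6.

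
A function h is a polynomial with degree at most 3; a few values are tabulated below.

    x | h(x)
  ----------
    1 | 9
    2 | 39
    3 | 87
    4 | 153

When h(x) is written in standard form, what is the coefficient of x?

3

Write h(x) = ax³ + bx² + cx + d; the 4 given values yield a linear system in the 4 coefficients.
Solving, the leading coefficient vanishes, and h(x) = 9x² + 3x - 3.
The coefficient of x is 3.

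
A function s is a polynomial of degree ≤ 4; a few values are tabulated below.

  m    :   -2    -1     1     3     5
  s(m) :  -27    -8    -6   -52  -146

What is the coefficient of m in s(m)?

1

Write s(m) = am^4 + bm³ + cm² + dm + e; the 5 given values yield a linear system in the 5 coefficients.
Solving, the top 2 coefficients vanish, and s(m) = -6m² + m - 1.
The coefficient of m is 1.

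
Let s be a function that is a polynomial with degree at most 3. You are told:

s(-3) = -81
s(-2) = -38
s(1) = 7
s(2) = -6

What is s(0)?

Write s(n) = an³ + bn² + cn + d; the 4 given values yield a linear system in the 4 coefficients.
Solving, the leading coefficient vanishes, and s(n) = -7n² + 8n + 6.
The constant term is s(0) = 6.

6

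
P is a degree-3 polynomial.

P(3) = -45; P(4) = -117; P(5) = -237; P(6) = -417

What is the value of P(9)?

Write P(x) = ax³ + bx² + cx + d; the 4 given values yield a linear system in the 4 coefficients.
Solving, P(x) = -2x³ + 2x + 3.
Then P(9) = -1437.

-1437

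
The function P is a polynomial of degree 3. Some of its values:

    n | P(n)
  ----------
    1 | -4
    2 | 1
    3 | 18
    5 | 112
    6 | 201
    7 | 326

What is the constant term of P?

Write P(n) = an³ + bn² + cn + d; the 6 given values yield a linear system in the 4 coefficients.
Solving, P(n) = n³ - 2n - 3.
The constant term is P(0) = -3.

-3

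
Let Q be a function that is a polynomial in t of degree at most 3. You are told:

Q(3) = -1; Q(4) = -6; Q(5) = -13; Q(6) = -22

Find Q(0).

2

Write Q(t) = at³ + bt² + ct + d; the 4 given values yield a linear system in the 4 coefficients.
Solving, the leading coefficient vanishes, and Q(t) = -t² + 2t + 2.
Then Q(0) = 2.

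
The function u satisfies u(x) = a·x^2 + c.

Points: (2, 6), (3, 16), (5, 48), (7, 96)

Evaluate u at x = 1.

From u(2) = 6 and u(3) = 16: 4a + c = 6 and 9a + c = 16.
Subtracting: 5a = 10, so a = 2; then c = 6 − 2·4 = -2.
So u(x) = 2x² − 2, and u(1) = 0.

0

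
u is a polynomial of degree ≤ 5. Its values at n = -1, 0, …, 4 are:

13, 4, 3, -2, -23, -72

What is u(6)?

-302

First differences: -9, -1, -5, -21, -49. Second differences: 8, -4, -16, -28. Third differences: -12, -12, -12.
Level-3 differences are constant, so u has degree 3.
Fitting a degree-3 polynomial gives u(n) = -2n³ + 4n² - 3n + 4.
Then u(6) = -302.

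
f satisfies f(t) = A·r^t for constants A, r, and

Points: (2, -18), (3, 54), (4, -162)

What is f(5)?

Consecutive ratio: 54/(-18) = -3, and -162/54 = -3, so r = -3.
Then A·(-3)^2 = -18 gives A = -2, and f(t) = -2·(-3)^t.
f(5) = -2·(-3)^5 = 486.

486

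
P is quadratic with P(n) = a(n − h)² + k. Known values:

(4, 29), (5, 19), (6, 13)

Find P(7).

11

First differences -10, -6; second difference 4 = 2a, so a = 2.
Expanding, the n-coefficient is −2ah = -4h; matching it to the data gives h = 7, and then k = 11.
So P(n) = 2(n − 7)² + 11.
P(7) = 2·0² + 11 = 11.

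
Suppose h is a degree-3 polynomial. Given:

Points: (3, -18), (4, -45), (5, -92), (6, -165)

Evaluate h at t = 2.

Write h(t) = at³ + bt² + ct + d; the 4 given values yield a linear system in the 4 coefficients.
Solving, h(t) = -t³ + 2t² - 4t + 3.
Then h(2) = -5.

-5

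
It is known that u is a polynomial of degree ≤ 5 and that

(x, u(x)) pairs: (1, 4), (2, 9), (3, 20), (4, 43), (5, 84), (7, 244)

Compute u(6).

149

Write u(x) = ax^5 + bx^4 + cx³ + dx² + ex + p; the 6 given values yield a linear system in the 6 coefficients.
Solving, the top 2 coefficients vanish, and u(x) = x³ - 3x² + 7x - 1.
Then u(6) = 149.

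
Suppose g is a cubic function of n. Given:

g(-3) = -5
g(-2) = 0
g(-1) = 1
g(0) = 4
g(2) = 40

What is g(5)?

Write g(n) = an³ + bn² + cn + d; the 5 given values yield a linear system in the 4 coefficients.
Solving, g(n) = n³ + 4n² + 6n + 4.
Then g(5) = 259.

259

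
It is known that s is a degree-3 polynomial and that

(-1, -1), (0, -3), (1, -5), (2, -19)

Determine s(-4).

Write s(k) = ak³ + bk² + ck + d; the 4 given values yield a linear system in the 4 coefficients.
Solving, s(k) = -2k³ - 3.
Then s(-4) = 125.

125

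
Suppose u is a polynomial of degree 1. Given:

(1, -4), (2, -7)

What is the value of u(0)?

Write u(m) = am + b; the 2 given values yield a linear system in the 2 coefficients.
Solving, u(m) = -3m - 1.
Then u(0) = -1.

-1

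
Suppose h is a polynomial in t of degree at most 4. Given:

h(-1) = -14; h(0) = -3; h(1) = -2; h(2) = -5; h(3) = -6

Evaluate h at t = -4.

First differences: 11, 1, -3, -1. Second differences: -10, -4, 2. Third differences: 6, 6.
Level-3 differences are constant, so h has degree 3.
Fitting a degree-3 polynomial gives h(t) = t³ - 5t² + 5t - 3.
Then h(-4) = -167.

-167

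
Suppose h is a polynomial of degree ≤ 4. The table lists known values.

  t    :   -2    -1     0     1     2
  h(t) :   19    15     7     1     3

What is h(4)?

55

First differences: -4, -8, -6, 2. Second differences: -4, 2, 8. Third differences: 6, 6.
Level-3 differences are constant, so h has degree 3.
Fitting a degree-3 polynomial gives h(t) = t³ + t² - 8t + 7.
Then h(4) = 55.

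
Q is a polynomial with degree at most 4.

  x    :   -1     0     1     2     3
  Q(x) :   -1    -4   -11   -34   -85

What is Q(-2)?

Write Q(x) = ax^4 + bx³ + cx² + dx + e; the 5 given values yield a linear system in the 5 coefficients.
Solving, the leading coefficient vanishes, and Q(x) = -2x³ - 2x² - 3x - 4.
Then Q(-2) = 10.

10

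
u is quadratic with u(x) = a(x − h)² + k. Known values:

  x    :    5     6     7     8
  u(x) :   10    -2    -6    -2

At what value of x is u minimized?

7

First differences -12, -4, 4; second difference 8 = 2a, so a = 4.
Expanding, the x-coefficient is −2ah = -8h; matching it to the data gives h = 7, and then k = -6.
So u(x) = 4(x − 7)² − 6.
Hence h = 7.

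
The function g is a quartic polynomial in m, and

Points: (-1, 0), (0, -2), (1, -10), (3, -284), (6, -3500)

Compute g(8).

Write g(m) = am^4 + bm³ + cm² + dm + e; the 5 given values yield a linear system in the 5 coefficients.
Solving, g(m) = -2m^4 - 4m³ - m² - m - 2.
Then g(8) = -10314.

-10314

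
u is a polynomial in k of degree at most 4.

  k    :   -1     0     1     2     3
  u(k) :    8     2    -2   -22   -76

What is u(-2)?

First differences: -6, -4, -20, -54. Second differences: 2, -16, -34. Third differences: -18, -18.
Level-3 differences are constant, so u has degree 3.
Fitting a degree-3 polynomial gives u(k) = -3k³ + k² - 2k + 2.
Then u(-2) = 34.

34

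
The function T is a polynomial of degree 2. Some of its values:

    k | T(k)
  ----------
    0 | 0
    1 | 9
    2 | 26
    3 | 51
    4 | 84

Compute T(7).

First differences: 9, 17, 25, 33. Second differences: 8, 8, 8.
Level-2 differences are constant, so T has degree 2.
Fitting a degree-2 polynomial gives T(k) = 4k² + 5k.
Then T(7) = 231.

231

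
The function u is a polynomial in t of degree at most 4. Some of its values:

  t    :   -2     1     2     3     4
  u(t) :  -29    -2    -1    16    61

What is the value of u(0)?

Write u(t) = at^4 + bt³ + ct² + dt + e; the 5 given values yield a linear system in the 5 coefficients.
Solving, the leading coefficient vanishes, and u(t) = 2t³ - 4t² - t + 1.
Then u(0) = 1.

1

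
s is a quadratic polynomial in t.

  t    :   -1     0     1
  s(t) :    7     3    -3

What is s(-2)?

9

Write s(t) = at² + bt + c; the 3 given values yield a linear system in the 3 coefficients.
Solving, s(t) = -t² - 5t + 3.
Then s(-2) = 9.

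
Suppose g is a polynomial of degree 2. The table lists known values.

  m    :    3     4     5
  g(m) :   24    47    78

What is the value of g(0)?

3

Write g(m) = am² + bm + c; the 3 given values yield a linear system in the 3 coefficients.
Solving, g(m) = 4m² - 5m + 3.
Then g(0) = 3.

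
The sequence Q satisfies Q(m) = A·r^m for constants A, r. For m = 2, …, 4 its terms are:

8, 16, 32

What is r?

Consecutive ratio: 16/8 = 2, and 32/16 = 2, so r = 2.
Then A·2^2 = 8 gives A = 2, and Q(m) = 2·2^m.

2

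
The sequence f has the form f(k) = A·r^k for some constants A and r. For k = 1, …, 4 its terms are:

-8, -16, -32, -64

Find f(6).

Consecutive ratio: -16/(-8) = 2, and -32/(-16) = 2, so r = 2.
Then A·2^1 = -8 gives A = -4, and f(k) = -4·2^k.
f(6) = -4·2^6 = -256.

-256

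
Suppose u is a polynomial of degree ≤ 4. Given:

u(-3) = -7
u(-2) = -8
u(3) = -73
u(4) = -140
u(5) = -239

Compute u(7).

Write u(k) = ak^4 + bk³ + ck² + dk + e; the 5 given values yield a linear system in the 5 coefficients.
Solving, the leading coefficient vanishes, and u(k) = -k³ - 4k² - 2k - 4.
Then u(7) = -557.

-557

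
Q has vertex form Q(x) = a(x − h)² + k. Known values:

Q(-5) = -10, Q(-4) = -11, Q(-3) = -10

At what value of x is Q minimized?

-4

First differences -1, 1; second difference 2 = 2a, so a = 1.
Expanding, the x-coefficient is −2ah = -2h; matching it to the data gives h = -4, and then k = -11.
So Q(x) = 1(x + 4)² − 11.
Hence h = -4.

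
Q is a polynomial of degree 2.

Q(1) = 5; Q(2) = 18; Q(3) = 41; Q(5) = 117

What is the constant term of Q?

Write Q(m) = am² + bm + c; the 4 given values yield a linear system in the 3 coefficients.
Solving, Q(m) = 5m² - 2m + 2.
The constant term is Q(0) = 2.

2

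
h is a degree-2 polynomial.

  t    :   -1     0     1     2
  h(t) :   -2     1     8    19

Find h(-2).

First differences: 3, 7, 11. Second differences: 4, 4.
Level-2 differences are constant, so h has degree 2.
Fitting a degree-2 polynomial gives h(t) = 2t² + 5t + 1.
Then h(-2) = -1.

-1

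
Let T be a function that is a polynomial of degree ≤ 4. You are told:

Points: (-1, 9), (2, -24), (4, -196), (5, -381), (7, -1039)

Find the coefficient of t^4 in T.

0

Write T(t) = at^4 + bt³ + ct² + dt + e; the 5 given values yield a linear system in the 5 coefficients.
Solving, the leading coefficient vanishes, and T(t) = -3t³ - 2t + 4.
The coefficient of t^4 is 0.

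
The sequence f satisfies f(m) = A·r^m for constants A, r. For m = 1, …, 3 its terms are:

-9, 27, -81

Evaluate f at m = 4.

Consecutive ratio: 27/(-9) = -3, and -81/27 = -3, so r = -3.
Then A·(-3)^1 = -9 gives A = 3, and f(m) = 3·(-3)^m.
f(4) = 3·(-3)^4 = 243.

243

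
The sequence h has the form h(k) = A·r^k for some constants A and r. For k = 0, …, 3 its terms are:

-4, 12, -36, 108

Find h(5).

972

Consecutive ratio: 12/(-4) = -3, and -36/12 = -3, so r = -3.
Then A·(-3)^0 = -4 gives A = -4, and h(k) = -4·(-3)^k.
h(5) = -4·(-3)^5 = 972.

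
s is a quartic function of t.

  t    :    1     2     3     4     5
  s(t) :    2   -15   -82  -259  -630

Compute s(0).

5

Write s(t) = at^4 + bt³ + ct² + dt + e; the 5 given values yield a linear system in the 5 coefficients.
Solving, s(t) = -t^4 - 2t + 5.
Then s(0) = 5.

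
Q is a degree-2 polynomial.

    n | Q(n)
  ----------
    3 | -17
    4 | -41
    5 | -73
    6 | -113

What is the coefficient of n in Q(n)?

First differences: -24, -32, -40. Second differences: -8, -8.
Level-2 differences are constant, so Q has degree 2.
Fitting a degree-2 polynomial gives Q(n) = -4n² + 4n + 7.
The coefficient of n is 4.

4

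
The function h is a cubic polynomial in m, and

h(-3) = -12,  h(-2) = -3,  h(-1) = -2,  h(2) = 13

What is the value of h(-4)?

-35

Write h(m) = am³ + bm² + cm + d; the 4 given values yield a linear system in the 4 coefficients.
Solving, h(m) = m³ + 2m² - 3.
Then h(-4) = -35.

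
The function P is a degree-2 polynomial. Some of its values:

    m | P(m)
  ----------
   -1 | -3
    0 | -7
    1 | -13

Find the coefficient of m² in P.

Write P(m) = am² + bm + c; the 3 given values yield a linear system in the 3 coefficients.
Solving, P(m) = -m² - 5m - 7.
The coefficient of m² is -1.

-1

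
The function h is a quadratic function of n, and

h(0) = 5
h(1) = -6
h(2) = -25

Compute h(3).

Write h(n) = an² + bn + c; the 3 given values yield a linear system in the 3 coefficients.
Solving, h(n) = -4n² - 7n + 5.
Then h(3) = -52.

-52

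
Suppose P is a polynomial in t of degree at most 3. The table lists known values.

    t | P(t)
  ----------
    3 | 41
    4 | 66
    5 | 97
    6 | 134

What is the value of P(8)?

226

Write P(t) = at³ + bt² + ct + d; the 4 given values yield a linear system in the 4 coefficients.
Solving, the leading coefficient vanishes, and P(t) = 3t² + 4t + 2.
Then P(8) = 226.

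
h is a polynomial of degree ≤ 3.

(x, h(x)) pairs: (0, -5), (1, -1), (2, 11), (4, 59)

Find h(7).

Write h(x) = ax³ + bx² + cx + d; the 4 given values yield a linear system in the 4 coefficients.
Solving, the leading coefficient vanishes, and h(x) = 4x² - 5.
Then h(7) = 191.

191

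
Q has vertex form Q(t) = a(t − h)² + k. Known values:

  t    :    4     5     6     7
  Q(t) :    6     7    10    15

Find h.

First differences 1, 3, 5; second difference 2 = 2a, so a = 1.
Expanding, the t-coefficient is −2ah = -2h; matching it to the data gives h = 4, and then k = 6.
So Q(t) = 1(t − 4)² + 6.
Hence h = 4.

4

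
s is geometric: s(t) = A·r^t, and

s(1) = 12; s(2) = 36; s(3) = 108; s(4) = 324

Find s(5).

Consecutive ratio: 36/12 = 3, and 108/36 = 3, so r = 3.
Then A·3^1 = 12 gives A = 4, and s(t) = 4·3^t.
s(5) = 4·3^5 = 972.

972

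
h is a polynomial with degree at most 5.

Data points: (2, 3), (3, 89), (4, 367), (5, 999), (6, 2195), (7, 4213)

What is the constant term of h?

-1

First differences: 86, 278, 632, 1196, 2018. Second differences: 192, 354, 564, 822. Third differences: 162, 210, 258. Fourth differences: 48, 48.
Level-4 differences are constant, so h has degree 4.
Fitting a degree-4 polynomial gives h(t) = 2t^4 - t³ - 5t² - 1.
The constant term is h(0) = -1.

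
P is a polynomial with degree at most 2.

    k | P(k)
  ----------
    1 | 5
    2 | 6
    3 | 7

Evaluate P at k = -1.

3

First differences: 1, 1.
Level-1 differences are constant, so P has degree 1.
Fitting a degree-1 polynomial gives P(k) = k + 4.
Then P(-1) = 3.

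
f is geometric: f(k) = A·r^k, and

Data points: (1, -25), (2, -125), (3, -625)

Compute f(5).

-15625

Consecutive ratio: -125/(-25) = 5, and -625/(-125) = 5, so r = 5.
Then A·5^1 = -25 gives A = -5, and f(k) = -5·5^k.
f(5) = -5·5^5 = -15625.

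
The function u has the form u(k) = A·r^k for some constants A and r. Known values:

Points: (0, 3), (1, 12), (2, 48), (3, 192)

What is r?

4

Consecutive ratio: 12/3 = 4, and 48/12 = 4, so r = 4.
Then A·4^0 = 3 gives A = 3, and u(k) = 3·4^k.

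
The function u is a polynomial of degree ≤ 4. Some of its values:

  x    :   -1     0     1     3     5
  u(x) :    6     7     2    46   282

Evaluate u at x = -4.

-213

Write u(x) = ax^4 + bx³ + cx² + dx + e; the 5 given values yield a linear system in the 5 coefficients.
Solving, the leading coefficient vanishes, and u(x) = 3x³ - 3x² - 5x + 7.
Then u(-4) = -213.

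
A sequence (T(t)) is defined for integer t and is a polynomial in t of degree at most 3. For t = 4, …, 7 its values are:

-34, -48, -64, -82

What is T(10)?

First differences: -14, -16, -18. Second differences: -2, -2.
Level-2 differences are constant, so T has degree 2.
Fitting a degree-2 polynomial gives T(t) = -t² - 5t + 2.
Then T(10) = -148.

-148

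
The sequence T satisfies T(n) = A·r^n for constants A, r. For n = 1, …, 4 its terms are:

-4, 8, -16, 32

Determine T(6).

Consecutive ratio: 8/(-4) = -2, and -16/8 = -2, so r = -2.
Then A·(-2)^1 = -4 gives A = 2, and T(n) = 2·(-2)^n.
T(6) = 2·(-2)^6 = 128.

128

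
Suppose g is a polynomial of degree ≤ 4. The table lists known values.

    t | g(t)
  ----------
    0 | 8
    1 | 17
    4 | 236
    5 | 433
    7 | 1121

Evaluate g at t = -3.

-79

Write g(t) = at^4 + bt³ + ct² + dt + e; the 5 given values yield a linear system in the 5 coefficients.
Solving, the leading coefficient vanishes, and g(t) = 3t³ + t² + 5t + 8.
Then g(-3) = -79.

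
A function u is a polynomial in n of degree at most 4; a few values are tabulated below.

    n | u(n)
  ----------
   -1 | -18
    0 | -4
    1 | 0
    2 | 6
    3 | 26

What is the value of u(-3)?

Write u(n) = an^4 + bn³ + cn² + dn + e; the 5 given values yield a linear system in the 5 coefficients.
Solving, the leading coefficient vanishes, and u(n) = 2n³ - 5n² + 7n - 4.
Then u(-3) = -124.

-124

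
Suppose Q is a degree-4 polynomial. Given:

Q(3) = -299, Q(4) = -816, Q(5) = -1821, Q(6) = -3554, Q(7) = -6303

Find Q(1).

Write Q(k) = ak^4 + bk³ + ck² + dk + e; the 5 given values yield a linear system in the 5 coefficients.
Solving, Q(k) = -2k^4 - 4k³ - 2k² - 5k + 4.
Then Q(1) = -9.

-9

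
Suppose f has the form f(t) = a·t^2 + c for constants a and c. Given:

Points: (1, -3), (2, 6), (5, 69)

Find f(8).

186

From f(1) = -3 and f(2) = 6: 1a + c = -3 and 4a + c = 6.
Subtracting: 3a = 9, so a = 3; then c = -3 − 3·1 = -6.
So f(t) = 3t² − 6, and f(8) = 186.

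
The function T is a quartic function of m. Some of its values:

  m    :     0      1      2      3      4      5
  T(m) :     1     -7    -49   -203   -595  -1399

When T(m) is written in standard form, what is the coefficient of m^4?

-2

First differences: -8, -42, -154, -392, -804. Second differences: -34, -112, -238, -412. Third differences: -78, -126, -174. Fourth differences: -48, -48.
Level-4 differences are constant, so T has degree 4.
Fitting a degree-4 polynomial gives T(m) = -2m^4 - m³ - 5m + 1.
The coefficient of m^4 is -2.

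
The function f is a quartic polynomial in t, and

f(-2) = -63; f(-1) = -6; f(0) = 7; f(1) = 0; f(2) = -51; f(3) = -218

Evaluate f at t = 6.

First differences: 57, 13, -7, -51, -167. Second differences: -44, -20, -44, -116. Third differences: 24, -24, -72. Fourth differences: -48, -48.
Level-4 differences are constant, so f has degree 4.
Fitting a degree-4 polynomial gives f(t) = -2t^4 - 8t² + 3t + 7.
Then f(6) = -2855.

-2855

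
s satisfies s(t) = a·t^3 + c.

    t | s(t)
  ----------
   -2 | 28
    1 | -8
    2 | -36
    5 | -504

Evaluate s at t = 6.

-868

From s(-2) = 28 and s(1) = -8: -8a + c = 28 and 1a + c = -8.
Subtracting: 9a = -36, so a = -4; then c = 28 − (-4)·(-8) = -4.
So s(t) = -4t³ − 4, and s(6) = -868.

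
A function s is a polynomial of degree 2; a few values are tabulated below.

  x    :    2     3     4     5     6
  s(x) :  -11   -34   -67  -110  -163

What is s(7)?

-226

Write s(x) = ax² + bx + c; the 5 given values yield a linear system in the 3 coefficients.
Solving, s(x) = -5x² + 2x + 5.
Then s(7) = -226.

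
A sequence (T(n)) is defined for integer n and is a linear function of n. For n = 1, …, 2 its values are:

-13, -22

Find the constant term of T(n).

Write T(n) = an + b; the 2 given values yield a linear system in the 2 coefficients.
Solving, T(n) = -9n - 4.
The constant term is T(0) = -4.

-4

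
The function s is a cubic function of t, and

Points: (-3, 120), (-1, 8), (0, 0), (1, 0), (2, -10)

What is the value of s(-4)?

260

Write s(t) = at³ + bt² + ct + d; the 5 given values yield a linear system in the 4 coefficients.
Solving, s(t) = -3t³ + 4t² - t.
Then s(-4) = 260.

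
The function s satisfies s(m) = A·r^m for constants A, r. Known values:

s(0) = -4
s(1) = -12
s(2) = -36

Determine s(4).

Consecutive ratio: -12/(-4) = 3, and -36/(-12) = 3, so r = 3.
Then A·3^0 = -4 gives A = -4, and s(m) = -4·3^m.
s(4) = -4·3^4 = -324.

-324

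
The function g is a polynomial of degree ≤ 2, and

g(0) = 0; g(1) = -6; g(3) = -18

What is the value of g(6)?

-36

Write g(x) = ax² + bx + c; the 3 given values yield a linear system in the 3 coefficients.
Solving, the leading coefficient vanishes, and g(x) = -6x.
Then g(6) = -36.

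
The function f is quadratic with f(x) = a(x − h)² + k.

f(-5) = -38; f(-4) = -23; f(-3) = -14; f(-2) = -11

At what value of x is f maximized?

-2

First differences 15, 9, 3; second difference -6 = 2a, so a = -3.
Expanding, the x-coefficient is −2ah = 6h; matching it to the data gives h = -2, and then k = -11.
So f(x) = -3(x + 2)² − 11.
Hence h = -2.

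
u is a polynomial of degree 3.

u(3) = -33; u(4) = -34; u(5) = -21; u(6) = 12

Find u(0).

Write u(t) = at³ + bt² + ct + d; the 4 given values yield a linear system in the 4 coefficients.
Solving, u(t) = t³ - 5t² - 3t - 6.
Then u(0) = -6.

-6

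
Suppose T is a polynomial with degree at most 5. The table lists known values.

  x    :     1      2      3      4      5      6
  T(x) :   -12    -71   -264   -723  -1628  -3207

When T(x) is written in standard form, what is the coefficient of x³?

First differences: -59, -193, -459, -905, -1579. Second differences: -134, -266, -446, -674. Third differences: -132, -180, -228. Fourth differences: -48, -48.
Level-4 differences are constant, so T has degree 4.
Fitting a degree-4 polynomial gives T(x) = -2x^4 - 2x³ - 5x² - 3.
The coefficient of x³ is -2.

-2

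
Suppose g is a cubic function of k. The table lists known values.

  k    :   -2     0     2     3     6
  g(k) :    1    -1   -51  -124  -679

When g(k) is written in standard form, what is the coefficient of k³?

Write g(k) = ak³ + bk² + ck + d; the 5 given values yield a linear system in the 4 coefficients.
Solving, g(k) = -2k³ - 6k² - 5k - 1.
The coefficient of k³ is -2.

-2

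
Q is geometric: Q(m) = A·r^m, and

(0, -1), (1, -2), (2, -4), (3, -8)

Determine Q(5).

-32

Consecutive ratio: -2/(-1) = 2, and -4/(-2) = 2, so r = 2.
Then A·2^0 = -1 gives A = -1, and Q(m) = -1·2^m.
Q(5) = -1·2^5 = -32.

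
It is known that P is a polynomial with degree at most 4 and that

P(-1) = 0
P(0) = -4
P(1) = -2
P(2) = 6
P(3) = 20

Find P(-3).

First differences: -4, 2, 8, 14. Second differences: 6, 6, 6.
Level-2 differences are constant, so P has degree 2.
Fitting a degree-2 polynomial gives P(t) = 3t² - t - 4.
Then P(-3) = 26.

26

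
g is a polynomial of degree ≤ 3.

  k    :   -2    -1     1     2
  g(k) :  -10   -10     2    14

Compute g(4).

50

Write g(k) = ak³ + bk² + ck + d; the 4 given values yield a linear system in the 4 coefficients.
Solving, the leading coefficient vanishes, and g(k) = 2k² + 6k - 6.
Then g(4) = 50.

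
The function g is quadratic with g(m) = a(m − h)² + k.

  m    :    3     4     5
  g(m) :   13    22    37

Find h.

First differences 9, 15; second difference 6 = 2a, so a = 3.
Expanding, the m-coefficient is −2ah = -6h; matching it to the data gives h = 2, and then k = 10.
So g(m) = 3(m − 2)² + 10.
Hence h = 2.

2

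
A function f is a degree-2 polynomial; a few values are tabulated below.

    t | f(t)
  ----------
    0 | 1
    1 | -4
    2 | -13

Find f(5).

-64

Write f(t) = at² + bt + c; the 3 given values yield a linear system in the 3 coefficients.
Solving, f(t) = -2t² - 3t + 1.
Then f(5) = -64.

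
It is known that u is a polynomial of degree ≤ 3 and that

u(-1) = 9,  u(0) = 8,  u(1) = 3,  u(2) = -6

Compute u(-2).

Write u(k) = ak³ + bk² + ck + d; the 4 given values yield a linear system in the 4 coefficients.
Solving, the leading coefficient vanishes, and u(k) = -2k² - 3k + 8.
Then u(-2) = 6.

6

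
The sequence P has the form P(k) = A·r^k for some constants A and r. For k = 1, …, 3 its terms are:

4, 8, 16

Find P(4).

Consecutive ratio: 8/4 = 2, and 16/8 = 2, so r = 2.
Then A·2^1 = 4 gives A = 2, and P(k) = 2·2^k.
P(4) = 2·2^4 = 32.

32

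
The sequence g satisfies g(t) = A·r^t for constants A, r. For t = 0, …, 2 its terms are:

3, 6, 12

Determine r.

2

Consecutive ratio: 6/3 = 2, and 12/6 = 2, so r = 2.
Then A·2^0 = 3 gives A = 3, and g(t) = 3·2^t.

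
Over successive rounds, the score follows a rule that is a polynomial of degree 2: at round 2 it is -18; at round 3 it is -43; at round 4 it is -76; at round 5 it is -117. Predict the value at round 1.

-1

Write the value at t as P(t).
Write P(t) = at² + bt + c; the 4 given values yield a linear system in the 3 coefficients.
Solving, P(t) = -4t² - 5t + 8.
Then P(1) = -1.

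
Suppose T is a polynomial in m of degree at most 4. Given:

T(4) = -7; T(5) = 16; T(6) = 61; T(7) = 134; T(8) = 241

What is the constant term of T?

Write T(m) = am^4 + bm³ + cm² + dm + e; the 5 given values yield a linear system in the 5 coefficients.
Solving, the leading coefficient vanishes, and T(m) = m³ - 4m² - 2m + 1.
The constant term is T(0) = 1.

1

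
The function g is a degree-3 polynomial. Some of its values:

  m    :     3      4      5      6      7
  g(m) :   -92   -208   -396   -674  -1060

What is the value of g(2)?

First differences: -116, -188, -278, -386. Second differences: -72, -90, -108. Third differences: -18, -18.
Level-3 differences are constant, so g has degree 3.
Fitting a degree-3 polynomial gives g(m) = -3m³ - 5m + 4.
Then g(2) = -30.

-30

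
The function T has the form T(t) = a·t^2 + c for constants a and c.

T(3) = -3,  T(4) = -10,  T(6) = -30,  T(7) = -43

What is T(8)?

-58

From T(3) = -3 and T(4) = -10: 9a + c = -3 and 16a + c = -10.
Subtracting: 7a = -7, so a = -1; then c = -3 − (-1)·9 = 6.
So T(t) = -1t² + 6, and T(8) = -58.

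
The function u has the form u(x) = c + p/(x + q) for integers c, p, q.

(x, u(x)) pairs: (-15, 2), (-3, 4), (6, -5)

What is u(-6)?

(u(x) − c)(x + q) = p for each data point; the three points give a linear system in c and q, then p follows.
Solving: c = 1, q = -3, p = -18, so u(x) = 1 − 18/(x − 3).
Then u(-6) = 1 − 18/(-9) = 3.

3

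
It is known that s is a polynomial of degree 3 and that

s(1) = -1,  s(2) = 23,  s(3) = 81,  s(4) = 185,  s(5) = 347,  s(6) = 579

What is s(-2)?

11

First differences: 24, 58, 104, 162, 232. Second differences: 34, 46, 58, 70. Third differences: 12, 12, 12.
Level-3 differences are constant, so s has degree 3.
Fitting a degree-3 polynomial gives s(t) = 2t³ + 5t² - 5t - 3.
Then s(-2) = 11.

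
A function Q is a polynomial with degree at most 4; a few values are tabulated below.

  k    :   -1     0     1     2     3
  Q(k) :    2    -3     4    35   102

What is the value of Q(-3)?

Write Q(k) = ak^4 + bk³ + ck² + dk + e; the 5 given values yield a linear system in the 5 coefficients.
Solving, the leading coefficient vanishes, and Q(k) = 2k³ + 6k² - k - 3.
Then Q(-3) = 0.

0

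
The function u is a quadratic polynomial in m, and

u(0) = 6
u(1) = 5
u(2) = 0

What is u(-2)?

-4

Write u(m) = am² + bm + c; the 3 given values yield a linear system in the 3 coefficients.
Solving, u(m) = -2m² + m + 6.
Then u(-2) = -4.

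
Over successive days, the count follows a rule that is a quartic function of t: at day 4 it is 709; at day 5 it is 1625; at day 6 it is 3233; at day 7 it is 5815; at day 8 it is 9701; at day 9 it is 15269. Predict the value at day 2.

65

Write the value at t as h(t).
First differences: 916, 1608, 2582, 3886, 5568. Second differences: 692, 974, 1304, 1682. Third differences: 282, 330, 378. Fourth differences: 48, 48.
Level-4 differences are constant, so h has degree 4.
Fitting a degree-4 polynomial gives h(t) = 2t^4 + 3t³ - t² + 4t + 5.
Then h(2) = 65.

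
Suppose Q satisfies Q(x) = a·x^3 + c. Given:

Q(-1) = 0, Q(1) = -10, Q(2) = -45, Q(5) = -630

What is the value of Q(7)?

-1720

From Q(-1) = 0 and Q(1) = -10: -1a + c = 0 and 1a + c = -10.
Subtracting: 2a = -10, so a = -5; then c = 0 − (-5)·(-1) = -5.
So Q(x) = -5x³ − 5, and Q(7) = -1720.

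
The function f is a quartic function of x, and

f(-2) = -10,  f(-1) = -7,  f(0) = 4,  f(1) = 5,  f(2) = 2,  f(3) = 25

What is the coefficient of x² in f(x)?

First differences: 3, 11, 1, -3, 23. Second differences: 8, -10, -4, 26. Third differences: -18, 6, 30. Fourth differences: 24, 24.
Level-4 differences are constant, so f has degree 4.
Fitting a degree-4 polynomial gives f(x) = x^4 - x³ - 6x² + 7x + 4.
The coefficient of x² is -6.

-6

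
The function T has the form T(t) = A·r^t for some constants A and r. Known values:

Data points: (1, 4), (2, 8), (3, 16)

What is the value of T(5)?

64

Consecutive ratio: 8/4 = 2, and 16/8 = 2, so r = 2.
Then A·2^1 = 4 gives A = 2, and T(t) = 2·2^t.
T(5) = 2·2^5 = 64.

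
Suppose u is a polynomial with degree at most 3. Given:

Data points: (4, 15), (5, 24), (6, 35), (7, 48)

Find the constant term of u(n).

-1

First differences: 9, 11, 13. Second differences: 2, 2.
Level-2 differences are constant, so u has degree 2.
Fitting a degree-2 polynomial gives u(n) = n² - 1.
The constant term is u(0) = -1.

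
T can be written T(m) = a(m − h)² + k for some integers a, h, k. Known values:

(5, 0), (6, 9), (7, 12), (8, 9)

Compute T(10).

First differences 9, 3, -3; second difference -6 = 2a, so a = -3.
Expanding, the m-coefficient is −2ah = 6h; matching it to the data gives h = 7, and then k = 12.
So T(m) = -3(m − 7)² + 12.
T(10) = -3·3² + 12 = -15.

-15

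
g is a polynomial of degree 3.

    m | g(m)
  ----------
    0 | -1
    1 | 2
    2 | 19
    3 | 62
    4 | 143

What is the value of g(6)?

First differences: 3, 17, 43, 81. Second differences: 14, 26, 38. Third differences: 12, 12.
Level-3 differences are constant, so g has degree 3.
Fitting a degree-3 polynomial gives g(m) = 2m³ + m² - 1.
Then g(6) = 467.

467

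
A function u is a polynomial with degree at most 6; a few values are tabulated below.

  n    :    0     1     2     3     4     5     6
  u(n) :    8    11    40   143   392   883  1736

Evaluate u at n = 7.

3095

First differences: 3, 29, 103, 249, 491, 853. Second differences: 26, 74, 146, 242, 362. Third differences: 48, 72, 96, 120. Fourth differences: 24, 24, 24.
Level-4 differences are constant, so u has degree 4.
Extending the table by one column gives the next first difference 1359, so u(7) = 1736 + 1359 = 3095.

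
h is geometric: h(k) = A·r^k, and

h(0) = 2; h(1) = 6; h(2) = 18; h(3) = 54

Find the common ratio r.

3

Consecutive ratio: 6/2 = 3, and 18/6 = 3, so r = 3.
Then A·3^0 = 2 gives A = 2, and h(k) = 2·3^k.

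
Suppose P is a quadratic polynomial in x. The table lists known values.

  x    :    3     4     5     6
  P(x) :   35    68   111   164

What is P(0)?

-4

Write P(x) = ax² + bx + c; the 4 given values yield a linear system in the 3 coefficients.
Solving, P(x) = 5x² - 2x - 4.
The constant term is P(0) = -4.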